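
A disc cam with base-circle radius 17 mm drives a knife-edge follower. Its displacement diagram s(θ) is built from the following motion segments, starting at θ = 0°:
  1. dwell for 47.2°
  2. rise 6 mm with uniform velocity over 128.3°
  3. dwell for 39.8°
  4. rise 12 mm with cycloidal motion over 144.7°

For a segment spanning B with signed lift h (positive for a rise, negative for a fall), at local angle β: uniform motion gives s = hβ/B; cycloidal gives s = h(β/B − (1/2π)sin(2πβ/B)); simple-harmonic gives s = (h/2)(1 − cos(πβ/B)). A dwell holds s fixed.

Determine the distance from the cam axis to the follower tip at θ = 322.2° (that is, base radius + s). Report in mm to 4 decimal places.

seg 1 [0°–47.2°] dwell: s stays 0.0000
seg 2 [47.2°–175.5°] uniform, h=6: full span → s += 6 → s = 6.0000
seg 3 [175.5°–215.3°] dwell: s stays 6.0000
seg 4 [215.3°–360°] cycloidal, h=12: θ=322.2° here. β=106.9, B=144.7. 12·(0.7388 − sin(2π·0.7388)/(2π)) = 10.7703 → s = 16.7703
radial distance = base radius + s = 17 + 16.7703 = 33.7703

33.7703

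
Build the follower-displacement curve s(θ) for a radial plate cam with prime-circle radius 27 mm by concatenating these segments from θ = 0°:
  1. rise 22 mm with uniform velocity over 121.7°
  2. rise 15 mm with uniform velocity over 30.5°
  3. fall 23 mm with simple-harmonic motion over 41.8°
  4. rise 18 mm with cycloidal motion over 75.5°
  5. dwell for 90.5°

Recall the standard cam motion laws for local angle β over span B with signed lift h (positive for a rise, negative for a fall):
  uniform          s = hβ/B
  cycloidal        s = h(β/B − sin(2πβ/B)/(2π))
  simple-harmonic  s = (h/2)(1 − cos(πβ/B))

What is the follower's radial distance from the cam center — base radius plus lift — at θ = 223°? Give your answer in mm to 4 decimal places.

seg 1 [0°–121.7°] uniform, h=22: full span → s += 22 → s = 22.0000
seg 2 [121.7°–152.2°] uniform, h=15: full span → s += 15 → s = 37.0000
seg 3 [152.2°–194°] simple-harmonic, h=-23: full span → s += -23 → s = 14.0000
seg 4 [194°–269.5°] cycloidal, h=18: θ=223° here. β=29, B=75.5. 18·(0.3841 − sin(2π·0.3841)/(2π)) = 5.0073 → s = 19.0073
radial distance = base radius + s = 27 + 19.0073 = 46.0073

46.0073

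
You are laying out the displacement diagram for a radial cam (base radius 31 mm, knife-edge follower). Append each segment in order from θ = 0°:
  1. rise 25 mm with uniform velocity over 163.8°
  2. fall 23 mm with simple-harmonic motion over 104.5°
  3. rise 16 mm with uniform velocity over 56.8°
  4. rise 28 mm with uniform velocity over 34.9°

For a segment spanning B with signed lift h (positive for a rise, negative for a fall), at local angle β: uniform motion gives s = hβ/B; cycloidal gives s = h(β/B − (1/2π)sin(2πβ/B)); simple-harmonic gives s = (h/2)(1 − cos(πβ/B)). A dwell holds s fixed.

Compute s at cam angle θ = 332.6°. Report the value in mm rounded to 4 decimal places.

seg 1 [0°–163.8°] uniform, h=25: full span → s += 25 → s = 25.0000
seg 2 [163.8°–268.3°] simple-harmonic, h=-23: full span → s += -23 → s = 2.0000
seg 3 [268.3°–325.1°] uniform, h=16: full span → s += 16 → s = 18.0000
seg 4 [325.1°–360°] uniform, h=28: θ=332.6° here. β=7.5, B=34.9. 28·7.5/34.9 = 6.0172 → s = 24.0172

24.0172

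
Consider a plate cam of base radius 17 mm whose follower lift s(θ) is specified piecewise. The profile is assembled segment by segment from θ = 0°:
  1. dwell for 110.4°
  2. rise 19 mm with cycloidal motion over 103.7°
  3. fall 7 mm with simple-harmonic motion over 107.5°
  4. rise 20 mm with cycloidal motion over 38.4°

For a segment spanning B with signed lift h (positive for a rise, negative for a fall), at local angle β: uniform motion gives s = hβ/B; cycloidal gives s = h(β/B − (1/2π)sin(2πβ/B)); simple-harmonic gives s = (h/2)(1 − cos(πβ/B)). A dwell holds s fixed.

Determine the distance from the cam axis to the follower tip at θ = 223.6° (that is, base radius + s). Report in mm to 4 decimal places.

seg 1 [0°–110.4°] dwell: s stays 0.0000
seg 2 [110.4°–214.1°] cycloidal, h=19: full span → s += 19 → s = 19.0000
seg 3 [214.1°–321.6°] simple-harmonic, h=-7: θ=223.6° here. β=9.5, B=107.5. -7/2·(1 − cos(π·0.0884)) = -0.1340 → s = 18.8660
radial distance = base radius + s = 17 + 18.8660 = 35.8660

35.8660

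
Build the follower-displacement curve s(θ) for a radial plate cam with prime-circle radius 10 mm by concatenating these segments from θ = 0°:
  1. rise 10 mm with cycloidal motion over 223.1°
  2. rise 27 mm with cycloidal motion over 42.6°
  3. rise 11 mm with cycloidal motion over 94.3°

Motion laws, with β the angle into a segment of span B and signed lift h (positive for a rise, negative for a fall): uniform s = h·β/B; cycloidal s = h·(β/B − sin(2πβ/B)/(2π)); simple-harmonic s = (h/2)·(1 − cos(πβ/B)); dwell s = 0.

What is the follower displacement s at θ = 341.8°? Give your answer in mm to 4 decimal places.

seg 1 [0°–223.1°] cycloidal, h=10: full span → s += 10 → s = 10.0000
seg 2 [223.1°–265.7°] cycloidal, h=27: full span → s += 27 → s = 37.0000
seg 3 [265.7°–360°] cycloidal, h=11: θ=341.8° here. β=76.1, B=94.3. 11·(0.8070 − sin(2π·0.8070)/(2π)) = 10.5166 → s = 47.5166

47.5166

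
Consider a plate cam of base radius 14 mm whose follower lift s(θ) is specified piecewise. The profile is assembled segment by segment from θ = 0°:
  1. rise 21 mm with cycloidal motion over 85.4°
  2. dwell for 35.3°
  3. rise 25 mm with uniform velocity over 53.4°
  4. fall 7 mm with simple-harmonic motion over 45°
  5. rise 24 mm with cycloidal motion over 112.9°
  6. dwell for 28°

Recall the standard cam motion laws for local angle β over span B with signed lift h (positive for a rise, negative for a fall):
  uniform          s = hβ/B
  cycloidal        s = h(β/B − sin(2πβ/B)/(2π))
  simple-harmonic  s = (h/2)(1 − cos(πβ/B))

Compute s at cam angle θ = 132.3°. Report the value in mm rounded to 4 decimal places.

seg 1 [0°–85.4°] cycloidal, h=21: full span → s += 21 → s = 21.0000
seg 2 [85.4°–120.7°] dwell: s stays 21.0000
seg 3 [120.7°–174.1°] uniform, h=25: θ=132.3° here. β=11.6, B=53.4. 25·11.6/53.4 = 5.4307 → s = 26.4307

26.4307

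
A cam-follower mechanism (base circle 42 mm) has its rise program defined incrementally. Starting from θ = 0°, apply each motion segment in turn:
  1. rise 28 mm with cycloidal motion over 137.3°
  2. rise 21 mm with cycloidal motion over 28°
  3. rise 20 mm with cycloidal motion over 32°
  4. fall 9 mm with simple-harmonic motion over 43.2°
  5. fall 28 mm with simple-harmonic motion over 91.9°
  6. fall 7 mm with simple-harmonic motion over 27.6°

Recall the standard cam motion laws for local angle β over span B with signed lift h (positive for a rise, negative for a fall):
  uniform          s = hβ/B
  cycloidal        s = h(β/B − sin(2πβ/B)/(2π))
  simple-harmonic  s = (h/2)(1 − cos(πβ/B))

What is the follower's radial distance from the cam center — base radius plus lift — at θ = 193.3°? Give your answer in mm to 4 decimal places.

seg 1 [0°–137.3°] cycloidal, h=28: full span → s += 28 → s = 28.0000
seg 2 [137.3°–165.3°] cycloidal, h=21: full span → s += 21 → s = 49.0000
seg 3 [165.3°–197.3°] cycloidal, h=20: θ=193.3° here. β=28, B=32. 20·(0.8750 − sin(2π·0.8750)/(2π)) = 19.7508 → s = 68.7508
radial distance = base radius + s = 42 + 68.7508 = 110.7508

110.7508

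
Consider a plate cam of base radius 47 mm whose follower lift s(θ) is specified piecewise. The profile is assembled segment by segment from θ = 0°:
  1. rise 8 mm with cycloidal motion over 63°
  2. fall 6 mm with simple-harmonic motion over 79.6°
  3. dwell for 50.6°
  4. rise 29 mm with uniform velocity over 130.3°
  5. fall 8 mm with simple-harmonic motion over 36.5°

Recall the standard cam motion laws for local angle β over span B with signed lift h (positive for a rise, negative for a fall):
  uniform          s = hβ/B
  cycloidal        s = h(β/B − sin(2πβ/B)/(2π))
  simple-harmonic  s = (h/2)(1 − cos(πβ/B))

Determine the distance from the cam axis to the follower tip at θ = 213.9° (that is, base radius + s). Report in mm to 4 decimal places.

seg 1 [0°–63°] cycloidal, h=8: full span → s += 8 → s = 8.0000
seg 2 [63°–142.6°] simple-harmonic, h=-6: full span → s += -6 → s = 2.0000
seg 3 [142.6°–193.2°] dwell: s stays 2.0000
seg 4 [193.2°–323.5°] uniform, h=29: θ=213.9° here. β=20.7, B=130.3. 29·20.7/130.3 = 4.6071 → s = 6.6071
radial distance = base radius + s = 47 + 6.6071 = 53.6071

53.6071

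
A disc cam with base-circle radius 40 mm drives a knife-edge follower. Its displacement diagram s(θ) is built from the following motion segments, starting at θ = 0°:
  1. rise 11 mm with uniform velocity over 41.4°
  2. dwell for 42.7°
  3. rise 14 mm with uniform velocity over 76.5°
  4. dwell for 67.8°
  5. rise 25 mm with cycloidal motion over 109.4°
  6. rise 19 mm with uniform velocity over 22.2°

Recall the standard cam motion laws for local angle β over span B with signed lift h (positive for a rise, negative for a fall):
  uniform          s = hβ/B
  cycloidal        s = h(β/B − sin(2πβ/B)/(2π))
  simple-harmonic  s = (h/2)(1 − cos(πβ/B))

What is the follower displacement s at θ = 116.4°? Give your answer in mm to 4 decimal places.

seg 1 [0°–41.4°] uniform, h=11: full span → s += 11 → s = 11.0000
seg 2 [41.4°–84.1°] dwell: s stays 11.0000
seg 3 [84.1°–160.6°] uniform, h=14: θ=116.4° here. β=32.3, B=76.5. 14·32.3/76.5 = 5.9111 → s = 16.9111

16.9111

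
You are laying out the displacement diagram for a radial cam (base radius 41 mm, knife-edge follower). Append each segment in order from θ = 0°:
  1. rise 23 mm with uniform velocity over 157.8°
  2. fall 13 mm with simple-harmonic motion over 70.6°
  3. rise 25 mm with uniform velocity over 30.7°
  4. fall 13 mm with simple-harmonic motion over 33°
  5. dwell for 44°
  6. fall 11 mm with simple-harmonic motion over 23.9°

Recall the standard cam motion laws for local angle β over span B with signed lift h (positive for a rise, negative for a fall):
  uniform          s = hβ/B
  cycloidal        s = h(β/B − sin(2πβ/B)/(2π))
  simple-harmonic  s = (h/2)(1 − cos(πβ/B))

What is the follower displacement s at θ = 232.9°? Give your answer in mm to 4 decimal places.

seg 1 [0°–157.8°] uniform, h=23: full span → s += 23 → s = 23.0000
seg 2 [157.8°–228.4°] simple-harmonic, h=-13: full span → s += -13 → s = 10.0000
seg 3 [228.4°–259.1°] uniform, h=25: θ=232.9° here. β=4.5, B=30.7. 25·4.5/30.7 = 3.6645 → s = 13.6645

13.6645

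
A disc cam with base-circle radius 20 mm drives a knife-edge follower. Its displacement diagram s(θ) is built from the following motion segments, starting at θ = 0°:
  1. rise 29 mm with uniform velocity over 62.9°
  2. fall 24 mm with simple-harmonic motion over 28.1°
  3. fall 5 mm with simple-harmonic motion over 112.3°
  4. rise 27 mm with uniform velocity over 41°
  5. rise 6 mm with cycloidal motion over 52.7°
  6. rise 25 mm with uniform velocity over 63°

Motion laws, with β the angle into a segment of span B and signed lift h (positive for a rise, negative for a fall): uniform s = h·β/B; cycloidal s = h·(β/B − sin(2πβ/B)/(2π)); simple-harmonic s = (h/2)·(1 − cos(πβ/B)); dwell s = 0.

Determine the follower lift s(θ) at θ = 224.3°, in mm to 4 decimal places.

seg 1 [0°–62.9°] uniform, h=29: full span → s += 29 → s = 29.0000
seg 2 [62.9°–91°] simple-harmonic, h=-24: full span → s += -24 → s = 5.0000
seg 3 [91°–203.3°] simple-harmonic, h=-5: full span → s += -5 → s = 0.0000
seg 4 [203.3°–244.3°] uniform, h=27: θ=224.3° here. β=21, B=41. 27·21/41 = 13.8293 → s = 13.8293

13.8293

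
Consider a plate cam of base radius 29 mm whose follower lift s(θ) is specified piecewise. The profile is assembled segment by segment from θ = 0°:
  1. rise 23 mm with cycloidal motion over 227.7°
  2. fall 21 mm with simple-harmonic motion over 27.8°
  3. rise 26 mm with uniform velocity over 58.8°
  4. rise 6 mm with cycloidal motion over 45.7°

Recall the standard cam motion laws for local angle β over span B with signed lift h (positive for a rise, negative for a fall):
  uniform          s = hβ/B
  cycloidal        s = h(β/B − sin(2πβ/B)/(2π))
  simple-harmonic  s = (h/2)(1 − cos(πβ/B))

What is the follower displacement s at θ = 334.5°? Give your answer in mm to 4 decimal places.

seg 1 [0°–227.7°] cycloidal, h=23: full span → s += 23 → s = 23.0000
seg 2 [227.7°–255.5°] simple-harmonic, h=-21: full span → s += -21 → s = 2.0000
seg 3 [255.5°–314.3°] uniform, h=26: full span → s += 26 → s = 28.0000
seg 4 [314.3°–360°] cycloidal, h=6: θ=334.5° here. β=20.2, B=45.7. 6·(0.4420 − sin(2π·0.4420)/(2π)) = 2.3118 → s = 30.3118

30.3118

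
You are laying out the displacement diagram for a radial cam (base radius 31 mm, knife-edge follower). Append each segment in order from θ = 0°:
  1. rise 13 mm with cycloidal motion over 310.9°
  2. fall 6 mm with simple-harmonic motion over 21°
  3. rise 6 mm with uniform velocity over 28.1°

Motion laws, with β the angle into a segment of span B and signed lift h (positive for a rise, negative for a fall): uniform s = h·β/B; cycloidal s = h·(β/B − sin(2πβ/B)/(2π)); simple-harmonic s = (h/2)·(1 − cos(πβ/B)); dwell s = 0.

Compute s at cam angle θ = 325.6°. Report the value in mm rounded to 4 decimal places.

seg 1 [0°–310.9°] cycloidal, h=13: full span → s += 13 → s = 13.0000
seg 2 [310.9°–331.9°] simple-harmonic, h=-6: θ=325.6° here. β=14.7, B=21. -6/2·(1 − cos(π·0.7000)) = -4.7634 → s = 8.2366

8.2366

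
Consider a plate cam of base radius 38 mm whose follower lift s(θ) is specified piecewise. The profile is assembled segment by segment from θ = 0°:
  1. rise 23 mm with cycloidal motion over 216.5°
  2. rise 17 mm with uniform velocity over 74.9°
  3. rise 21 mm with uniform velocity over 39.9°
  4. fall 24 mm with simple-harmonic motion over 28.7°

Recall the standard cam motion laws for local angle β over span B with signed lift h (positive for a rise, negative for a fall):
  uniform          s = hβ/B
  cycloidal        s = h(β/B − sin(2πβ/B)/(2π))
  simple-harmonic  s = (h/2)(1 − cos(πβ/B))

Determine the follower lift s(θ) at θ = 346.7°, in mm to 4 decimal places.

seg 1 [0°–216.5°] cycloidal, h=23: full span → s += 23 → s = 23.0000
seg 2 [216.5°–291.4°] uniform, h=17: full span → s += 17 → s = 40.0000
seg 3 [291.4°–331.3°] uniform, h=21: full span → s += 21 → s = 61.0000
seg 4 [331.3°–360°] simple-harmonic, h=-24: θ=346.7° here. β=15.4, B=28.7. -24/2·(1 − cos(π·0.5366)) = -13.3762 → s = 47.6238

47.6238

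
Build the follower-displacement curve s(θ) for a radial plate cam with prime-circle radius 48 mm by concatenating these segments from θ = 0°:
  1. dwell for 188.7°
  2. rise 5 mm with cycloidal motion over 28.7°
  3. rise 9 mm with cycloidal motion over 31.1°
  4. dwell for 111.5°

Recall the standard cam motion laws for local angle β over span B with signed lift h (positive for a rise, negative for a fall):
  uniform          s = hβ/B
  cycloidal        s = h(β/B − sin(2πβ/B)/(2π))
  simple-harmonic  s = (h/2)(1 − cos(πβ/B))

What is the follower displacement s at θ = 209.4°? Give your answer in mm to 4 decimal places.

seg 1 [0°–188.7°] dwell: s stays 0.0000
seg 2 [188.7°–217.4°] cycloidal, h=5: θ=209.4° here. β=20.7, B=28.7. 5·(0.7213 − sin(2π·0.7213)/(2π)) = 4.3891 → s = 4.3891

4.3891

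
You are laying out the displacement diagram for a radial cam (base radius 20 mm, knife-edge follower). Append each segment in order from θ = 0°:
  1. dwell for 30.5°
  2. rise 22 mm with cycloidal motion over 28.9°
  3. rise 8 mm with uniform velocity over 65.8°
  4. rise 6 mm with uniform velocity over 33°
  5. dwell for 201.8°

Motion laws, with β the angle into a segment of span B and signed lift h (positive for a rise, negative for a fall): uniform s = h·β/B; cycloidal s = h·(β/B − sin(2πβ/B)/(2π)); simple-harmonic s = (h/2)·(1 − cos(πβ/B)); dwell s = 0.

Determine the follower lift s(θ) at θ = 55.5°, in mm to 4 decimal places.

seg 1 [0°–30.5°] dwell: s stays 0.0000
seg 2 [30.5°–59.4°] cycloidal, h=22: θ=55.5° here. β=25, B=28.9. 22·(0.8651 − sin(2π·0.8651)/(2π)) = 21.6568 → s = 21.6568

21.6568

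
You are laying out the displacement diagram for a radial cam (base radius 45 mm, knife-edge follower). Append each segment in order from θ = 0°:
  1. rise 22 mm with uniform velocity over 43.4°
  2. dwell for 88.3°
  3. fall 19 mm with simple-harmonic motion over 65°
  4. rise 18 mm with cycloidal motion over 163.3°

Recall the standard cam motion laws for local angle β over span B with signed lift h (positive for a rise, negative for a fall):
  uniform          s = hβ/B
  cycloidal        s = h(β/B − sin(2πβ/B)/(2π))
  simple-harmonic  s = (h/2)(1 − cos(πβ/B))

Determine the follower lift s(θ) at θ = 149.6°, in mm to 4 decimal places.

seg 1 [0°–43.4°] uniform, h=22: full span → s += 22 → s = 22.0000
seg 2 [43.4°–131.7°] dwell: s stays 22.0000
seg 3 [131.7°–196.7°] simple-harmonic, h=-19: θ=149.6° here. β=17.9, B=65. -19/2·(1 − cos(π·0.2754)) = -3.3390 → s = 18.6610

18.6610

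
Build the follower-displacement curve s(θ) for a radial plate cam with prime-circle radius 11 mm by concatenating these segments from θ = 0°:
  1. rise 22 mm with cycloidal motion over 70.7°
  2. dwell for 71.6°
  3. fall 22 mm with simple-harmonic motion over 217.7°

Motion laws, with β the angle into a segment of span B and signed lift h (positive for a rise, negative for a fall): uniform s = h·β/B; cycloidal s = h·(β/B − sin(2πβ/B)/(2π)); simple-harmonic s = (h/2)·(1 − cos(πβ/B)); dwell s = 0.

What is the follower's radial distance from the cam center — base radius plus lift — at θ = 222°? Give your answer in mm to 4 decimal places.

seg 1 [0°–70.7°] cycloidal, h=22: full span → s += 22 → s = 22.0000
seg 2 [70.7°–142.3°] dwell: s stays 22.0000
seg 3 [142.3°–360°] simple-harmonic, h=-22: θ=222° here. β=79.7, B=217.7. -22/2·(1 − cos(π·0.3661)) = -6.5080 → s = 15.4920
radial distance = base radius + s = 11 + 15.4920 = 26.4920

26.4920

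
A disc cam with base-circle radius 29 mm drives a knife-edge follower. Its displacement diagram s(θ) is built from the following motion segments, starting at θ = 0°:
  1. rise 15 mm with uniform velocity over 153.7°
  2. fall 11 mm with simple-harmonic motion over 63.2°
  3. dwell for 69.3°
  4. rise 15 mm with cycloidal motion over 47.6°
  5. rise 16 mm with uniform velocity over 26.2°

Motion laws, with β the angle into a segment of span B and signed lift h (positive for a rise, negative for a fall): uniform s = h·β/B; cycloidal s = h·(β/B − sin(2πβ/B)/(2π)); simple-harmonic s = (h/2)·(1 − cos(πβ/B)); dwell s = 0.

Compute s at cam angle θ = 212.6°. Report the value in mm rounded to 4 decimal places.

seg 1 [0°–153.7°] uniform, h=15: full span → s += 15 → s = 15.0000
seg 2 [153.7°–216.9°] simple-harmonic, h=-11: θ=212.6° here. β=58.9, B=63.2. -11/2·(1 − cos(π·0.9320)) = -10.8748 → s = 4.1252

4.1252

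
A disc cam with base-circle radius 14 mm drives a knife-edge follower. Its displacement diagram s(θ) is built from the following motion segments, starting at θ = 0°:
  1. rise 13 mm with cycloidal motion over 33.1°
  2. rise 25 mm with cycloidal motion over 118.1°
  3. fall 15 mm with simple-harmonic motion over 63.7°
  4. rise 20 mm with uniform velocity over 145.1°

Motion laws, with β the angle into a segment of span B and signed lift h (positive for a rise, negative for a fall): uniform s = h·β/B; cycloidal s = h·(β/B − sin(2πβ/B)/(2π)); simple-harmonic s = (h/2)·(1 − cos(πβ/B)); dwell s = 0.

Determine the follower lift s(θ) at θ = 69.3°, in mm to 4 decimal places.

seg 1 [0°–33.1°] cycloidal, h=13: full span → s += 13 → s = 13.0000
seg 2 [33.1°–151.2°] cycloidal, h=25: θ=69.3° here. β=36.2, B=118.1. 25·(0.3065 − sin(2π·0.3065)/(2π)) = 3.9324 → s = 16.9324

16.9324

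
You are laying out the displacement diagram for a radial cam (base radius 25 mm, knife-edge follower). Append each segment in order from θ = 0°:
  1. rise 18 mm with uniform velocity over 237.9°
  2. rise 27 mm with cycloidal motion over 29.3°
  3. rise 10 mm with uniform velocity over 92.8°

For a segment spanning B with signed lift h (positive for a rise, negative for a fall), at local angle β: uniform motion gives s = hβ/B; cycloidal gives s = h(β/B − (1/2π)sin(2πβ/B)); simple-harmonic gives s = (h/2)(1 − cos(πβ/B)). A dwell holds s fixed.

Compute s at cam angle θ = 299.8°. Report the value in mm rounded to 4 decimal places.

seg 1 [0°–237.9°] uniform, h=18: full span → s += 18 → s = 18.0000
seg 2 [237.9°–267.2°] cycloidal, h=27: full span → s += 27 → s = 45.0000
seg 3 [267.2°–360°] uniform, h=10: θ=299.8° here. β=32.6, B=92.8. 10·32.6/92.8 = 3.5129 → s = 48.5129

48.5129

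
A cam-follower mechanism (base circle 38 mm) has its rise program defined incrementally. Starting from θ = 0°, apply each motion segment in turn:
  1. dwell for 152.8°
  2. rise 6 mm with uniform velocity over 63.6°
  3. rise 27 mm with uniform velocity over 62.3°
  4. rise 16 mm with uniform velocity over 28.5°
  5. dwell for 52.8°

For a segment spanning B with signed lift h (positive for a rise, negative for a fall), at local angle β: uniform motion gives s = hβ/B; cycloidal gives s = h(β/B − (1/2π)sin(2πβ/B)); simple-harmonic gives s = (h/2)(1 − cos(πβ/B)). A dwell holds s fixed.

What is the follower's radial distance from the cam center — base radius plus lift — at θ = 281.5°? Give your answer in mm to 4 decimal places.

seg 1 [0°–152.8°] dwell: s stays 0.0000
seg 2 [152.8°–216.4°] uniform, h=6: full span → s += 6 → s = 6.0000
seg 3 [216.4°–278.7°] uniform, h=27: full span → s += 27 → s = 33.0000
seg 4 [278.7°–307.2°] uniform, h=16: θ=281.5° here. β=2.8, B=28.5. 16·2.8/28.5 = 1.5719 → s = 34.5719
radial distance = base radius + s = 38 + 34.5719 = 72.5719

72.5719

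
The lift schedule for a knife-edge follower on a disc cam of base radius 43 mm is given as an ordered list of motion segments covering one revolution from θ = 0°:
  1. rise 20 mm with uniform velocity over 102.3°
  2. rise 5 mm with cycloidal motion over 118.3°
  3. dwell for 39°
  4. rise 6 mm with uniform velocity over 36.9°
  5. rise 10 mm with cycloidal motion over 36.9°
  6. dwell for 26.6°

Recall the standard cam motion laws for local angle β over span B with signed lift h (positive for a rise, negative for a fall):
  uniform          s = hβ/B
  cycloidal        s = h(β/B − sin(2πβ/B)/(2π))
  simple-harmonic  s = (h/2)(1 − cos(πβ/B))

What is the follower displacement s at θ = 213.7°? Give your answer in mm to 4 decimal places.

seg 1 [0°–102.3°] uniform, h=20: full span → s += 20 → s = 20.0000
seg 2 [102.3°–220.6°] cycloidal, h=5: θ=213.7° here. β=111.4, B=118.3. 5·(0.9417 − sin(2π·0.9417)/(2π)) = 4.9935 → s = 24.9935

24.9935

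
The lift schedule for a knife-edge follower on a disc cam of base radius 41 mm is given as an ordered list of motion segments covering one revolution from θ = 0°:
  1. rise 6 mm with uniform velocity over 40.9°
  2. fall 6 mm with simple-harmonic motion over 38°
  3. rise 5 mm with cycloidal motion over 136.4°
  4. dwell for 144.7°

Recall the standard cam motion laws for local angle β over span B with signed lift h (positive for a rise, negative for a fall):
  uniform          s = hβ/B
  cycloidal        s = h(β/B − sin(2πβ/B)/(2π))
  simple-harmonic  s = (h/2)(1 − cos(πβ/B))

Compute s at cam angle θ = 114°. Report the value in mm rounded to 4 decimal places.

seg 1 [0°–40.9°] uniform, h=6: full span → s += 6 → s = 6.0000
seg 2 [40.9°–78.9°] simple-harmonic, h=-6: full span → s += -6 → s = 0.0000
seg 3 [78.9°–215.3°] cycloidal, h=5: θ=114° here. β=35.1, B=136.4. 5·(0.2573 − sin(2π·0.2573)/(2π)) = 0.4917 → s = 0.4917

0.4917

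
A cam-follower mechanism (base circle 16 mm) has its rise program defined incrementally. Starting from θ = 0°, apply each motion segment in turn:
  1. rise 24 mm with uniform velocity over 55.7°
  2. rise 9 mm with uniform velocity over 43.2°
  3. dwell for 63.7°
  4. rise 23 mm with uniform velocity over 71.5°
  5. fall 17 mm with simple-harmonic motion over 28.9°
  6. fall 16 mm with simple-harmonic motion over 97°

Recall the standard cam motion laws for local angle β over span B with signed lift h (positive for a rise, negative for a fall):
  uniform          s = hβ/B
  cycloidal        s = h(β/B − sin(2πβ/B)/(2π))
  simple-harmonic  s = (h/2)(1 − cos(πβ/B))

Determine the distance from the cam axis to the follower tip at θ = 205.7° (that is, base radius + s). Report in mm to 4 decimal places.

seg 1 [0°–55.7°] uniform, h=24: full span → s += 24 → s = 24.0000
seg 2 [55.7°–98.9°] uniform, h=9: full span → s += 9 → s = 33.0000
seg 3 [98.9°–162.6°] dwell: s stays 33.0000
seg 4 [162.6°–234.1°] uniform, h=23: θ=205.7° here. β=43.1, B=71.5. 23·43.1/71.5 = 13.8643 → s = 46.8643
radial distance = base radius + s = 16 + 46.8643 = 62.8643

62.8643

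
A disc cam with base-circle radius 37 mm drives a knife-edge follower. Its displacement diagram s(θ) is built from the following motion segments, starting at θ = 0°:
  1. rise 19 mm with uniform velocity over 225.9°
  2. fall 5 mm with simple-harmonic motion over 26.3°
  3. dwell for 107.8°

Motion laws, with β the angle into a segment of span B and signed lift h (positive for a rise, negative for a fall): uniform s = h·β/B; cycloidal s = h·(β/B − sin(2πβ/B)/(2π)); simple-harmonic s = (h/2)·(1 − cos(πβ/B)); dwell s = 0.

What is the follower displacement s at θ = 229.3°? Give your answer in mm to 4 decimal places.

seg 1 [0°–225.9°] uniform, h=19: full span → s += 19 → s = 19.0000
seg 2 [225.9°–252.2°] simple-harmonic, h=-5: θ=229.3° here. β=3.4, B=26.3. -5/2·(1 − cos(π·0.1293)) = -0.2034 → s = 18.7966

18.7966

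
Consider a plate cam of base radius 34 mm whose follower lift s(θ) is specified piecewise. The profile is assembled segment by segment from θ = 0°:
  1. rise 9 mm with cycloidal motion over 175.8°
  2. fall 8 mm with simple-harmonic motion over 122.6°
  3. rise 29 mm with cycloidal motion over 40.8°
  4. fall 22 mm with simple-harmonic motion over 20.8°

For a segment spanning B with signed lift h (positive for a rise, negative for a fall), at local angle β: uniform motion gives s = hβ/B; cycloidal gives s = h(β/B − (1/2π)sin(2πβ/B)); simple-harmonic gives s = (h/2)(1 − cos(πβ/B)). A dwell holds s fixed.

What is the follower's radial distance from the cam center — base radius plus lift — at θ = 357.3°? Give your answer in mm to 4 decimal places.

seg 1 [0°–175.8°] cycloidal, h=9: full span → s += 9 → s = 9.0000
seg 2 [175.8°–298.4°] simple-harmonic, h=-8: full span → s += -8 → s = 1.0000
seg 3 [298.4°–339.2°] cycloidal, h=29: full span → s += 29 → s = 30.0000
seg 4 [339.2°–360°] simple-harmonic, h=-22: θ=357.3° here. β=18.1, B=20.8. -22/2·(1 − cos(π·0.8702)) = -21.0979 → s = 8.9021
radial distance = base radius + s = 34 + 8.9021 = 42.9021

42.9021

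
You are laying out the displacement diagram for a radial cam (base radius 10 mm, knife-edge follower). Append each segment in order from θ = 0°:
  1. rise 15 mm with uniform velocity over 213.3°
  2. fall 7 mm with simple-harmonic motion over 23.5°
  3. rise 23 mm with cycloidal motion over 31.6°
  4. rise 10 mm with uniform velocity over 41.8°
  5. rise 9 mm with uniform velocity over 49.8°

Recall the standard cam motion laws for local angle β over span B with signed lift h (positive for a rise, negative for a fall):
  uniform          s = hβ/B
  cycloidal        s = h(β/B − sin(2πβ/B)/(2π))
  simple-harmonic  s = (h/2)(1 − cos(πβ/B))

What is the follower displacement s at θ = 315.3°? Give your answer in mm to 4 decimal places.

seg 1 [0°–213.3°] uniform, h=15: full span → s += 15 → s = 15.0000
seg 2 [213.3°–236.8°] simple-harmonic, h=-7: full span → s += -7 → s = 8.0000
seg 3 [236.8°–268.4°] cycloidal, h=23: full span → s += 23 → s = 31.0000
seg 4 [268.4°–310.2°] uniform, h=10: full span → s += 10 → s = 41.0000
seg 5 [310.2°–360°] uniform, h=9: θ=315.3° here. β=5.1, B=49.8. 9·5.1/49.8 = 0.9217 → s = 41.9217

41.9217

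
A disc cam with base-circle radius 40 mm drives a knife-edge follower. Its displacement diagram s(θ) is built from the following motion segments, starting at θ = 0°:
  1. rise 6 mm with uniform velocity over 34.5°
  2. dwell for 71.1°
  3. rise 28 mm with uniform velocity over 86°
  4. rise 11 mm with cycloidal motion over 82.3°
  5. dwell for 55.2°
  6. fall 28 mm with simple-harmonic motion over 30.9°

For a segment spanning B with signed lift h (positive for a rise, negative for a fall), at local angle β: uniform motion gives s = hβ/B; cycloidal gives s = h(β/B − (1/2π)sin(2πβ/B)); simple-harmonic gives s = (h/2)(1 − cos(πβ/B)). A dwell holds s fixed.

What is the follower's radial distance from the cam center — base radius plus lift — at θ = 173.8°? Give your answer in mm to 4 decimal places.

seg 1 [0°–34.5°] uniform, h=6: full span → s += 6 → s = 6.0000
seg 2 [34.5°–105.6°] dwell: s stays 6.0000
seg 3 [105.6°–191.6°] uniform, h=28: θ=173.8° here. β=68.2, B=86. 28·68.2/86 = 22.2047 → s = 28.2047
radial distance = base radius + s = 40 + 28.2047 = 68.2047

68.2047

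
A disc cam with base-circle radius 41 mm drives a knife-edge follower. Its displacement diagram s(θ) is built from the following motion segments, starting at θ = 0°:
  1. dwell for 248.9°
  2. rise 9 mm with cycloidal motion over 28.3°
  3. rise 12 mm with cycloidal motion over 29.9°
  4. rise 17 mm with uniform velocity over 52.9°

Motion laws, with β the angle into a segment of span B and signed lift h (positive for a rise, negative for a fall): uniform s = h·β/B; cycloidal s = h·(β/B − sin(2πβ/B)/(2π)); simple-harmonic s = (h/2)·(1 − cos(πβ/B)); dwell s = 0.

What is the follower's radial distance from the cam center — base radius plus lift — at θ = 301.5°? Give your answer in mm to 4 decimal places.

seg 1 [0°–248.9°] dwell: s stays 0.0000
seg 2 [248.9°–277.2°] cycloidal, h=9: full span → s += 9 → s = 9.0000
seg 3 [277.2°–307.1°] cycloidal, h=12: θ=301.5° here. β=24.3, B=29.9. 12·(0.8127 − sin(2π·0.8127)/(2π)) = 11.5160 → s = 20.5160
radial distance = base radius + s = 41 + 20.5160 = 61.5160

61.5160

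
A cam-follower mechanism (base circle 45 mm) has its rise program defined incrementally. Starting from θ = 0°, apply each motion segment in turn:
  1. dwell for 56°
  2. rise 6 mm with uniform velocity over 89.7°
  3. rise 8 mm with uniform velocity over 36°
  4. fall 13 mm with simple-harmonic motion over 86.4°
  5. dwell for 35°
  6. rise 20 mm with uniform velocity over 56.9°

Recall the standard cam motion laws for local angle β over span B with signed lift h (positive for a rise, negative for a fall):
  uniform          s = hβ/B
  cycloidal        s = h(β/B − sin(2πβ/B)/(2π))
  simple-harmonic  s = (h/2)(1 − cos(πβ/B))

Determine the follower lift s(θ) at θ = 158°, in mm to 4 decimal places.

seg 1 [0°–56°] dwell: s stays 0.0000
seg 2 [56°–145.7°] uniform, h=6: full span → s += 6 → s = 6.0000
seg 3 [145.7°–181.7°] uniform, h=8: θ=158° here. β=12.3, B=36. 8·12.3/36 = 2.7333 → s = 8.7333

8.7333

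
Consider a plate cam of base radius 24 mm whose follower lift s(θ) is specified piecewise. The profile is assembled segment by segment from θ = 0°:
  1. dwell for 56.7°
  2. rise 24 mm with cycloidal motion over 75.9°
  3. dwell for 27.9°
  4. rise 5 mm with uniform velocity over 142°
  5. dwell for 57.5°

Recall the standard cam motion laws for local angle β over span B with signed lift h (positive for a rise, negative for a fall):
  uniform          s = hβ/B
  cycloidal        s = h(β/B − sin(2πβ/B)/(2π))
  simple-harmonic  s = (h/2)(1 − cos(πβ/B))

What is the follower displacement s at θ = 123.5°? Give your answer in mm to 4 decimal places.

seg 1 [0°–56.7°] dwell: s stays 0.0000
seg 2 [56.7°–132.6°] cycloidal, h=24: θ=123.5° here. β=66.8, B=75.9. 24·(0.8801 − sin(2π·0.8801)/(2π)) = 23.7355 → s = 23.7355

23.7355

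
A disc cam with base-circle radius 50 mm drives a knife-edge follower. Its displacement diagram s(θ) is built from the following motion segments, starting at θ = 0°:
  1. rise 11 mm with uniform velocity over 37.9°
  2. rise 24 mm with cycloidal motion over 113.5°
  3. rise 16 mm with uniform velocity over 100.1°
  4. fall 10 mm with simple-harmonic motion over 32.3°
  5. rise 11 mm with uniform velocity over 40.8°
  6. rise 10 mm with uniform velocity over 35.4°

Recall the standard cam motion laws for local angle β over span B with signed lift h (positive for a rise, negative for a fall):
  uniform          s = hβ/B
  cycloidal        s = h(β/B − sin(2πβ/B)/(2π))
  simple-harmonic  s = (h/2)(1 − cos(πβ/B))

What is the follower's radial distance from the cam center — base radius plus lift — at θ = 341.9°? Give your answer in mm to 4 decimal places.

seg 1 [0°–37.9°] uniform, h=11: full span → s += 11 → s = 11.0000
seg 2 [37.9°–151.4°] cycloidal, h=24: full span → s += 24 → s = 35.0000
seg 3 [151.4°–251.5°] uniform, h=16: full span → s += 16 → s = 51.0000
seg 4 [251.5°–283.8°] simple-harmonic, h=-10: full span → s += -10 → s = 41.0000
seg 5 [283.8°–324.6°] uniform, h=11: full span → s += 11 → s = 52.0000
seg 6 [324.6°–360°] uniform, h=10: θ=341.9° here. β=17.3, B=35.4. 10·17.3/35.4 = 4.8870 → s = 56.8870
radial distance = base radius + s = 50 + 56.8870 = 106.8870

106.8870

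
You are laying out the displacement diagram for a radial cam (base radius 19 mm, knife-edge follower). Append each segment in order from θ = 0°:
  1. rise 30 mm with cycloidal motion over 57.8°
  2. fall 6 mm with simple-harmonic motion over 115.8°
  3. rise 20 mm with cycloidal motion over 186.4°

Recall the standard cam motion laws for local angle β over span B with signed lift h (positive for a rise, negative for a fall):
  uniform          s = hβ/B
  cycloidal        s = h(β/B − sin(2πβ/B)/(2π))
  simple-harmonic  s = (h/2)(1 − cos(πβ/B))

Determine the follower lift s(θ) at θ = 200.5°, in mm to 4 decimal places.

seg 1 [0°–57.8°] cycloidal, h=30: full span → s += 30 → s = 30.0000
seg 2 [57.8°–173.6°] simple-harmonic, h=-6: full span → s += -6 → s = 24.0000
seg 3 [173.6°–360°] cycloidal, h=20: θ=200.5° here. β=26.9, B=186.4. 20·(0.1443 − sin(2π·0.1443)/(2π)) = 0.3796 → s = 24.3796

24.3796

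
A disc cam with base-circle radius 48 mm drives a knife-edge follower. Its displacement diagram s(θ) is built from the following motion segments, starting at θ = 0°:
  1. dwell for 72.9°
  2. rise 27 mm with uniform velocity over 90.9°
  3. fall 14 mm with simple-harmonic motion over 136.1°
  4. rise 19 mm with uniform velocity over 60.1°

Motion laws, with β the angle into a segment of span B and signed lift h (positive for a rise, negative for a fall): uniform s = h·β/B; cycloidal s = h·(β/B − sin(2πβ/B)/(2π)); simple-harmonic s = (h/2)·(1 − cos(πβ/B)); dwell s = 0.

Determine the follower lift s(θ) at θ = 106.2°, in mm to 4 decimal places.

seg 1 [0°–72.9°] dwell: s stays 0.0000
seg 2 [72.9°–163.8°] uniform, h=27: θ=106.2° here. β=33.3, B=90.9. 27·33.3/90.9 = 9.8911 → s = 9.8911

9.8911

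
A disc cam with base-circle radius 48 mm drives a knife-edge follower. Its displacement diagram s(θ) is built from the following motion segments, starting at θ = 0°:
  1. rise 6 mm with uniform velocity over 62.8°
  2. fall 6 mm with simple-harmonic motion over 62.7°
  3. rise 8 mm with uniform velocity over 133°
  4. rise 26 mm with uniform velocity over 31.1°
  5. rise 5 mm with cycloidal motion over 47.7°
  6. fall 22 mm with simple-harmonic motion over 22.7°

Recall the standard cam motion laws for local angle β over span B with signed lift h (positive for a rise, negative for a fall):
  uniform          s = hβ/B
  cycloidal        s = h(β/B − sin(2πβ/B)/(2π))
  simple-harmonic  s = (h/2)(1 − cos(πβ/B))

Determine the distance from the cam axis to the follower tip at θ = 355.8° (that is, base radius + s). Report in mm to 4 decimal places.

seg 1 [0°–62.8°] uniform, h=6: full span → s += 6 → s = 6.0000
seg 2 [62.8°–125.5°] simple-harmonic, h=-6: full span → s += -6 → s = 0.0000
seg 3 [125.5°–258.5°] uniform, h=8: full span → s += 8 → s = 8.0000
seg 4 [258.5°–289.6°] uniform, h=26: full span → s += 26 → s = 34.0000
seg 5 [289.6°–337.3°] cycloidal, h=5: full span → s += 5 → s = 39.0000
seg 6 [337.3°–360°] simple-harmonic, h=-22: θ=355.8° here. β=18.5, B=22.7. -22/2·(1 − cos(π·0.8150)) = -20.1935 → s = 18.8065
radial distance = base radius + s = 48 + 18.8065 = 66.8065

66.8065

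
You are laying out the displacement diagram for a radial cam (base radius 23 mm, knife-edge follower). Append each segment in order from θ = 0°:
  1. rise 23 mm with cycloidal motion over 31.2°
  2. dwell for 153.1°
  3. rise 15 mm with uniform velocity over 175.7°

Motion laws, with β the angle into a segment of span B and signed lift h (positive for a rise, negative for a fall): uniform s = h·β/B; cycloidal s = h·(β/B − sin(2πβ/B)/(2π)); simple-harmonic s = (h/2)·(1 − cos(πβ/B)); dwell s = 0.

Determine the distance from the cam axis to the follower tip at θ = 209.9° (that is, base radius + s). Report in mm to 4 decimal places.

seg 1 [0°–31.2°] cycloidal, h=23: full span → s += 23 → s = 23.0000
seg 2 [31.2°–184.3°] dwell: s stays 23.0000
seg 3 [184.3°–360°] uniform, h=15: θ=209.9° here. β=25.6, B=175.7. 15·25.6/175.7 = 2.1855 → s = 25.1855
radial distance = base radius + s = 23 + 25.1855 = 48.1855

48.1855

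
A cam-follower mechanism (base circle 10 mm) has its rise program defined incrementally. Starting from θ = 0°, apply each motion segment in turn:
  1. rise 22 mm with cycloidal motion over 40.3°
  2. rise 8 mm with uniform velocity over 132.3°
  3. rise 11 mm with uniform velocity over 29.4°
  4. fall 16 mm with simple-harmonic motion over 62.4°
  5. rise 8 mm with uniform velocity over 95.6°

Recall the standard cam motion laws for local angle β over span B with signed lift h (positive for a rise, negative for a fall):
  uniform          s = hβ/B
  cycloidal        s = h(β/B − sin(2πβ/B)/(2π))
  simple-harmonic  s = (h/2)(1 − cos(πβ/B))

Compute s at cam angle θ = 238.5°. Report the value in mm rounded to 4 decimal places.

seg 1 [0°–40.3°] cycloidal, h=22: full span → s += 22 → s = 22.0000
seg 2 [40.3°–172.6°] uniform, h=8: full span → s += 8 → s = 30.0000
seg 3 [172.6°–202°] uniform, h=11: full span → s += 11 → s = 41.0000
seg 4 [202°–264.4°] simple-harmonic, h=-16: θ=238.5° here. β=36.5, B=62.4. -16/2·(1 − cos(π·0.5849)) = -10.1094 → s = 30.8906

30.8906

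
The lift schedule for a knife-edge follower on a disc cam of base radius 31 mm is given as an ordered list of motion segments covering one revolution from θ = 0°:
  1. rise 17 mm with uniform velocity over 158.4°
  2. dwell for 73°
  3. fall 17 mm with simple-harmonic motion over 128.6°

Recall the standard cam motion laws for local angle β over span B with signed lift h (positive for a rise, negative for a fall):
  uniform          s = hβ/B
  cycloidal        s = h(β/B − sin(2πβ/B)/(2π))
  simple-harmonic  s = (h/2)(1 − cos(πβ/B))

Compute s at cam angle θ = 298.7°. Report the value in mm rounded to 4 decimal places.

seg 1 [0°–158.4°] uniform, h=17: full span → s += 17 → s = 17.0000
seg 2 [158.4°–231.4°] dwell: s stays 17.0000
seg 3 [231.4°–360°] simple-harmonic, h=-17: θ=298.7° here. β=67.3, B=128.6. -17/2·(1 − cos(π·0.5233)) = -9.1224 → s = 7.8776

7.8776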